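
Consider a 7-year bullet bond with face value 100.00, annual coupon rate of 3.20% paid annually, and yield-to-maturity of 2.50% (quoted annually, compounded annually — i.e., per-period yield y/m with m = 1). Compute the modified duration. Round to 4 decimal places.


Coupon per period c = face * coupon_rate / m = 3.200000
Periods per year m = 1; per-period yield y/m = 0.025000
Number of cashflows N = 7
Cashflows (t years, CF_t, discount factor 1/(1+y/m)^(m*t), PV):
  t = 1.0000: CF_t = 3.200000, DF = 0.975610, PV = 3.121951
  t = 2.0000: CF_t = 3.200000, DF = 0.951814, PV = 3.045806
  t = 3.0000: CF_t = 3.200000, DF = 0.928599, PV = 2.971518
  t = 4.0000: CF_t = 3.200000, DF = 0.905951, PV = 2.899042
  t = 5.0000: CF_t = 3.200000, DF = 0.883854, PV = 2.828334
  t = 6.0000: CF_t = 3.200000, DF = 0.862297, PV = 2.759350
  t = 7.0000: CF_t = 103.200000, DF = 0.841265, PV = 86.818572
Price P = sum_t PV_t = 104.444573
First compute Macaulay numerator sum_t t * PV_t:
  t * PV_t at t = 1.0000: 3.121951
  t * PV_t at t = 2.0000: 6.091612
  t * PV_t at t = 3.0000: 8.914554
  t * PV_t at t = 4.0000: 11.596168
  t * PV_t at t = 5.0000: 14.141669
  t * PV_t at t = 6.0000: 16.556100
  t * PV_t at t = 7.0000: 607.730006
Macaulay duration D = 668.152060 / 104.444573 = 6.397193
Modified duration = D / (1 + y/m) = 6.397193 / (1 + 0.025000) = 6.241164

Answer: Modified duration = 6.2412


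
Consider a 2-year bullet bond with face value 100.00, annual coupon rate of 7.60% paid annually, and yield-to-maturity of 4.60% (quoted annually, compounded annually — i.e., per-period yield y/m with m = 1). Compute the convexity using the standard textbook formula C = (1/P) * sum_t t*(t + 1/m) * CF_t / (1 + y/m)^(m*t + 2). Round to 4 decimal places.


Answer: Convexity = 5.2324

Derivation:
Coupon per period c = face * coupon_rate / m = 7.600000
Periods per year m = 1; per-period yield y/m = 0.046000
Number of cashflows N = 2
Cashflows (t years, CF_t, discount factor 1/(1+y/m)^(m*t), PV):
  t = 1.0000: CF_t = 7.600000, DF = 0.956023, PV = 7.265774
  t = 2.0000: CF_t = 107.600000, DF = 0.913980, PV = 98.344234
Price P = sum_t PV_t = 105.610008
Convexity numerator sum_t t*(t + 1/m) * CF_t / (1+y/m)^(m*t + 2):
  t = 1.0000: term = 13.281543
  t = 2.0000: term = 539.307902
Convexity = (1/P) * sum = 552.589445 / 105.610008 = 5.232359


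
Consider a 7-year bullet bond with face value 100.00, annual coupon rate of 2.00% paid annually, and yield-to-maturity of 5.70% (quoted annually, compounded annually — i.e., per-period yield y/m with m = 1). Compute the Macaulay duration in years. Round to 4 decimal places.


Answer: Macaulay duration = 6.5406 years

Derivation:
Coupon per period c = face * coupon_rate / m = 2.000000
Periods per year m = 1; per-period yield y/m = 0.057000
Number of cashflows N = 7
Cashflows (t years, CF_t, discount factor 1/(1+y/m)^(m*t), PV):
  t = 1.0000: CF_t = 2.000000, DF = 0.946074, PV = 1.892148
  t = 2.0000: CF_t = 2.000000, DF = 0.895056, PV = 1.790111
  t = 3.0000: CF_t = 2.000000, DF = 0.846789, PV = 1.693577
  t = 4.0000: CF_t = 2.000000, DF = 0.801125, PV = 1.602249
  t = 5.0000: CF_t = 2.000000, DF = 0.757923, PV = 1.515846
  t = 6.0000: CF_t = 2.000000, DF = 0.717051, PV = 1.434102
  t = 7.0000: CF_t = 102.000000, DF = 0.678383, PV = 69.195087
Price P = sum_t PV_t = 79.123120
Macaulay numerator sum_t t * PV_t:
  t * PV_t at t = 1.0000: 1.892148
  t * PV_t at t = 2.0000: 3.580222
  t * PV_t at t = 3.0000: 5.080732
  t * PV_t at t = 4.0000: 6.408997
  t * PV_t at t = 5.0000: 7.579230
  t * PV_t at t = 6.0000: 8.604613
  t * PV_t at t = 7.0000: 484.365610
Macaulay duration D = (sum_t t * PV_t) / P = 517.511551 / 79.123120 = 6.540586


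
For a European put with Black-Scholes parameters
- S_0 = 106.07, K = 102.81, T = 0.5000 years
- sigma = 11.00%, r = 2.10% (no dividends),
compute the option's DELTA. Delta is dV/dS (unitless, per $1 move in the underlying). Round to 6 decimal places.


d1 = 0.5752201680; d2 = 0.4974384221
phi(d1) = 0.3381121432; exp(-qT) = 1.0000000000; exp(-rT) = 0.9895549326
N(-d1) = 0.2825712023
Delta = -exp(-qT) * N(-d1) = -1.0000000000 * 0.2825712023 = -0.282571

Answer: Delta = -0.282571


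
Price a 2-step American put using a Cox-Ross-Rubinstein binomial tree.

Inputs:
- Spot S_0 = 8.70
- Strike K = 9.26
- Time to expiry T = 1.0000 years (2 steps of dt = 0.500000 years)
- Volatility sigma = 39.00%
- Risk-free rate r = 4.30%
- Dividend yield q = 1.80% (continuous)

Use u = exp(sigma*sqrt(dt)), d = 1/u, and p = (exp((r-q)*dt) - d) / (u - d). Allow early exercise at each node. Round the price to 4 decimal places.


dt = T/N = 0.500000
u = exp(sigma*sqrt(dt)) = 1.317547; d = 1/u = 0.758986
p = (exp((r-q)*dt) - d) / (u - d) = 0.454010
Discount per step: exp(-r*dt) = 0.978729
Stock lattice S(k, i) with i counting down-moves:
  k=0: S(0,0) = 8.7000
  k=1: S(1,0) = 11.4627; S(1,1) = 6.6032
  k=2: S(2,0) = 15.1026; S(2,1) = 8.7000; S(2,2) = 5.0117
Terminal payoffs V(N, i) = max(K - S_T, 0):
  V(2,0) = 0.000000; V(2,1) = 0.560000; V(2,2) = 4.248277
Backward induction: V(k, i) = exp(-r*dt) * [p * V(k+1, i) + (1-p) * V(k+1, i+1)]; then take max(V_cont, immediate exercise) for American.
  V(1,0) = exp(-r*dt) * [p*0.000000 + (1-p)*0.560000] = 0.299251; exercise = 0.000000; V(1,0) = max -> 0.299251
  V(1,1) = exp(-r*dt) * [p*0.560000 + (1-p)*4.248277] = 2.519017; exercise = 2.656820; V(1,1) = max -> 2.656820
  V(0,0) = exp(-r*dt) * [p*0.299251 + (1-p)*2.656820] = 1.552715; exercise = 0.560000; V(0,0) = max -> 1.552715

Answer: Price = V(0,0) = 1.5527


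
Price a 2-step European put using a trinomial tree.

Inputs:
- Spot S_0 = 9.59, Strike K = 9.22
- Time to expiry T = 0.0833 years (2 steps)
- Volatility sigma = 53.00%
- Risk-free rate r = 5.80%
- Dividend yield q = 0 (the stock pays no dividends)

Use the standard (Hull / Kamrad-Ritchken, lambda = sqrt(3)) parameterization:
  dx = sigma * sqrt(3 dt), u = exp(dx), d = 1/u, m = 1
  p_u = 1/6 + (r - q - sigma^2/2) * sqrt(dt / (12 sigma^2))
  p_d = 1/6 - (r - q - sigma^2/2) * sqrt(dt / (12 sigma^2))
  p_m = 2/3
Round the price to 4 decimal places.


Answer: Price = V(0,0) = 0.3768

Derivation:
dt = T/N = 0.041650; dx = sigma*sqrt(3*dt) = 0.187346
u = exp(dx) = 1.206044; d = 1/u = 0.829157
p_u = 0.157502, p_m = 0.666667, p_d = 0.175832
Discount per step: exp(-r*dt) = 0.997587
Stock lattice S(k, j) with j the centered position index:
  k=0: S(0,+0) = 9.5900
  k=1: S(1,-1) = 7.9516; S(1,+0) = 9.5900; S(1,+1) = 11.5660
  k=2: S(2,-2) = 6.5931; S(2,-1) = 7.9516; S(2,+0) = 9.5900; S(2,+1) = 11.5660; S(2,+2) = 13.9491
Terminal payoffs V(N, j) = max(K - S_T, 0):
  V(2,-2) = 2.626863; V(2,-1) = 1.268385; V(2,+0) = 0.000000; V(2,+1) = 0.000000; V(2,+2) = 0.000000
Backward induction: V(k, j) = exp(-r*dt) * [p_u * V(k+1, j+1) + p_m * V(k+1, j) + p_d * V(k+1, j-1)]
  V(1,-1) = exp(-r*dt) * [p_u*0.000000 + p_m*1.268385 + p_d*2.626863] = 1.304321
  V(1,+0) = exp(-r*dt) * [p_u*0.000000 + p_m*0.000000 + p_d*1.268385] = 0.222484
  V(1,+1) = exp(-r*dt) * [p_u*0.000000 + p_m*0.000000 + p_d*0.000000] = 0.000000
  V(0,+0) = exp(-r*dt) * [p_u*0.000000 + p_m*0.222484 + p_d*1.304321] = 0.376752


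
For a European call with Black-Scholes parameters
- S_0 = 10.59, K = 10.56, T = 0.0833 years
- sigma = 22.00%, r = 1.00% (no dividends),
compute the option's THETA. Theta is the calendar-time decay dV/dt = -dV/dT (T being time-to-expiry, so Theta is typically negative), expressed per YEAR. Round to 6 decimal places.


d1 = 0.0895451187; d2 = 0.0260492921
phi(d1) = 0.3973460572; exp(-qT) = 1.0000000000; exp(-rT) = 0.9991673468
Theta = -S*exp(-qT)*phi(d1)*sigma/(2*sqrt(T)) - r*K*exp(-rT)*N(d2) + q*S*exp(-qT)*N(d1)
N(d1) = 0.5356756510; N(d2) = 0.5103909888; sqrt(T) = 0.2886173938
Term 1 = -10.5900 * 1.0000000000 * 0.3973460572 * 0.2200 / (2 * 0.2886173938) = -1.6037440292
Term 2 = -0.0100 * 10.5600 * 0.9991673468 * 0.5103909888 = -0.0538524107
Term 3 = 0 (no dividend yield, q = 0)
Theta = -1.6037440292 + (-0.0538524107) + (0.0000000000) = -1.657596

Answer: Theta = -1.657596


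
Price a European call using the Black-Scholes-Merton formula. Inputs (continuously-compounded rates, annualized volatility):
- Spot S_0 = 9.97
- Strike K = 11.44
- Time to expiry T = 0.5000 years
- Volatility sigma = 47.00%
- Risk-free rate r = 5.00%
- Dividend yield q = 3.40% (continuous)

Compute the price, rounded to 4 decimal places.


Answer: Price = 0.8079

Derivation:
d1 = (ln(S/K) + (r - q + 0.5*sigma^2) * T) / (sigma * sqrt(T)) = -0.22359740
d2 = d1 - sigma * sqrt(T) = -0.55593759
exp(-rT) = 0.97530991; exp(-qT) = 0.98314368
C = S_0 * exp(-qT) * N(d1) - K * exp(-rT) * N(d2)
N(d1) = 0.41153529; N(d2) = 0.28912676
C = 9.9700 * 0.98314368 * 0.41153529 - 11.4400 * 0.97530991 * 0.28912676 = 0.8079


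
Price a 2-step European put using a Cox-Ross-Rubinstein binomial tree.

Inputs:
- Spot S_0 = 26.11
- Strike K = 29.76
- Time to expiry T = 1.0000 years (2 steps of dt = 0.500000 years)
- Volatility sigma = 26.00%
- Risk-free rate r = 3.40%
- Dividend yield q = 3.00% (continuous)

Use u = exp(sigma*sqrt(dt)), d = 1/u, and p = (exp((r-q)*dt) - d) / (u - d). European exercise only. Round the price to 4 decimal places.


dt = T/N = 0.500000
u = exp(sigma*sqrt(dt)) = 1.201833; d = 1/u = 0.832062
p = (exp((r-q)*dt) - d) / (u - d) = 0.459581
Discount per step: exp(-r*dt) = 0.983144
Stock lattice S(k, i) with i counting down-moves:
  k=0: S(0,0) = 26.1100
  k=1: S(1,0) = 31.3799; S(1,1) = 21.7252
  k=2: S(2,0) = 37.7133; S(2,1) = 26.1100; S(2,2) = 18.0767
Terminal payoffs V(N, i) = max(K - S_T, 0):
  V(2,0) = 0.000000; V(2,1) = 3.650000; V(2,2) = 11.683317
Backward induction: V(k, i) = exp(-r*dt) * [p * V(k+1, i) + (1-p) * V(k+1, i+1)].
  V(1,0) = exp(-r*dt) * [p*0.000000 + (1-p)*3.650000] = 1.939279
  V(1,1) = exp(-r*dt) * [p*3.650000 + (1-p)*11.683317] = 7.856650
  V(0,0) = exp(-r*dt) * [p*1.939279 + (1-p)*7.856650] = 5.050544

Answer: Price = V(0,0) = 5.0505


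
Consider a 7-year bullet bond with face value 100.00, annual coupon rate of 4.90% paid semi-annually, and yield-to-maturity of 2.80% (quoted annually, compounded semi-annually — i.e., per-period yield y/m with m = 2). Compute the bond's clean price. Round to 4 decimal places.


Coupon per period c = face * coupon_rate / m = 2.450000
Periods per year m = 2; per-period yield y/m = 0.014000
Number of cashflows N = 14
Cashflows (t years, CF_t, discount factor 1/(1+y/m)^(m*t), PV):
  t = 0.5000: CF_t = 2.450000, DF = 0.986193, PV = 2.416174
  t = 1.0000: CF_t = 2.450000, DF = 0.972577, PV = 2.382814
  t = 1.5000: CF_t = 2.450000, DF = 0.959149, PV = 2.349915
  t = 2.0000: CF_t = 2.450000, DF = 0.945906, PV = 2.317471
  t = 2.5000: CF_t = 2.450000, DF = 0.932847, PV = 2.285474
  t = 3.0000: CF_t = 2.450000, DF = 0.919967, PV = 2.253919
  t = 3.5000: CF_t = 2.450000, DF = 0.907265, PV = 2.222800
  t = 4.0000: CF_t = 2.450000, DF = 0.894739, PV = 2.192111
  t = 4.5000: CF_t = 2.450000, DF = 0.882386, PV = 2.161845
  t = 5.0000: CF_t = 2.450000, DF = 0.870203, PV = 2.131997
  t = 5.5000: CF_t = 2.450000, DF = 0.858188, PV = 2.102561
  t = 6.0000: CF_t = 2.450000, DF = 0.846339, PV = 2.073531
  t = 6.5000: CF_t = 2.450000, DF = 0.834654, PV = 2.044903
  t = 7.0000: CF_t = 102.450000, DF = 0.823130, PV = 84.329707
Price P = sum_t PV_t = 113.265222

Answer: Price = 113.2652


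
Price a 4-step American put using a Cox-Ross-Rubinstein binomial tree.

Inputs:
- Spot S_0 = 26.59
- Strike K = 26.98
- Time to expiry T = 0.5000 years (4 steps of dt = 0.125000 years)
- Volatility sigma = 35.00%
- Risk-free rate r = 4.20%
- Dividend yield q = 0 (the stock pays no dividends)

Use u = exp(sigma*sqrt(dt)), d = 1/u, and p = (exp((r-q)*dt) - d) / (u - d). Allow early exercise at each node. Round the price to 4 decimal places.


dt = T/N = 0.125000
u = exp(sigma*sqrt(dt)) = 1.131726; d = 1/u = 0.883606
p = (exp((r-q)*dt) - d) / (u - d) = 0.490318
Discount per step: exp(-r*dt) = 0.994764
Stock lattice S(k, i) with i counting down-moves:
  k=0: S(0,0) = 26.5900
  k=1: S(1,0) = 30.0926; S(1,1) = 23.4951
  k=2: S(2,0) = 34.0566; S(2,1) = 26.5900; S(2,2) = 20.7604
  k=3: S(3,0) = 38.5427; S(3,1) = 30.0926; S(3,2) = 23.4951; S(3,3) = 18.3440
  k=4: S(4,0) = 43.6197; S(4,1) = 34.0566; S(4,2) = 26.5900; S(4,3) = 20.7604; S(4,4) = 16.2089
Terminal payoffs V(N, i) = max(K - S_T, 0):
  V(4,0) = 0.000000; V(4,1) = 0.000000; V(4,2) = 0.390000; V(4,3) = 6.219589; V(4,4) = 10.771100
Backward induction: V(k, i) = exp(-r*dt) * [p * V(k+1, i) + (1-p) * V(k+1, i+1)]; then take max(V_cont, immediate exercise) for American.
  V(3,0) = exp(-r*dt) * [p*0.000000 + (1-p)*0.000000] = 0.000000; exercise = 0.000000; V(3,0) = max -> 0.000000
  V(3,1) = exp(-r*dt) * [p*0.000000 + (1-p)*0.390000] = 0.197735; exercise = 0.000000; V(3,1) = max -> 0.197735
  V(3,2) = exp(-r*dt) * [p*0.390000 + (1-p)*6.219589] = 3.343635; exercise = 3.484909; V(3,2) = max -> 3.484909
  V(3,3) = exp(-r*dt) * [p*6.219589 + (1-p)*10.771100] = 8.494697; exercise = 8.635971; V(3,3) = max -> 8.635971
  V(2,0) = exp(-r*dt) * [p*0.000000 + (1-p)*0.197735] = 0.100254; exercise = 0.000000; V(2,0) = max -> 0.100254
  V(2,1) = exp(-r*dt) * [p*0.197735 + (1-p)*3.484909] = 1.863339; exercise = 0.390000; V(2,1) = max -> 1.863339
  V(2,2) = exp(-r*dt) * [p*3.484909 + (1-p)*8.635971] = 6.078316; exercise = 6.219589; V(2,2) = max -> 6.219589
  V(1,0) = exp(-r*dt) * [p*0.100254 + (1-p)*1.863339] = 0.993636; exercise = 0.000000; V(1,0) = max -> 0.993636
  V(1,1) = exp(-r*dt) * [p*1.863339 + (1-p)*6.219589] = 4.062257; exercise = 3.484909; V(1,1) = max -> 4.062257
  V(0,0) = exp(-r*dt) * [p*0.993636 + (1-p)*4.062257] = 2.544264; exercise = 0.390000; V(0,0) = max -> 2.544264

Answer: Price = V(0,0) = 2.5443


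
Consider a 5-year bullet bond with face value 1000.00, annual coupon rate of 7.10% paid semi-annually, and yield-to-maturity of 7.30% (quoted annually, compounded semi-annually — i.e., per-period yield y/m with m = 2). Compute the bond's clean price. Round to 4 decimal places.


Coupon per period c = face * coupon_rate / m = 35.500000
Periods per year m = 2; per-period yield y/m = 0.036500
Number of cashflows N = 10
Cashflows (t years, CF_t, discount factor 1/(1+y/m)^(m*t), PV):
  t = 0.5000: CF_t = 35.500000, DF = 0.964785, PV = 34.249879
  t = 1.0000: CF_t = 35.500000, DF = 0.930811, PV = 33.043781
  t = 1.5000: CF_t = 35.500000, DF = 0.898033, PV = 31.880156
  t = 2.0000: CF_t = 35.500000, DF = 0.866409, PV = 30.757507
  t = 2.5000: CF_t = 35.500000, DF = 0.835898, PV = 29.674391
  t = 3.0000: CF_t = 35.500000, DF = 0.806462, PV = 28.629418
  t = 3.5000: CF_t = 35.500000, DF = 0.778063, PV = 27.621242
  t = 4.0000: CF_t = 35.500000, DF = 0.750664, PV = 26.648570
  t = 4.5000: CF_t = 35.500000, DF = 0.724230, PV = 25.710149
  t = 5.0000: CF_t = 1035.500000, DF = 0.698726, PV = 723.530826
Price P = sum_t PV_t = 991.745919

Answer: Price = 991.7459


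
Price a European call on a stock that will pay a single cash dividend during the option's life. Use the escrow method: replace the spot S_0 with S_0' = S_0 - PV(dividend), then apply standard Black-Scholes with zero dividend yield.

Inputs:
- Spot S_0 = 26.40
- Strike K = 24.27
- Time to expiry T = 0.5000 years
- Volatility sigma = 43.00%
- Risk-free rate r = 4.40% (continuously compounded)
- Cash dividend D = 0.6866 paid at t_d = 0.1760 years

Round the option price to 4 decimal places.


Answer: Price = 4.0786

Derivation:
PV(D) = D * exp(-r * t_d) = 0.6866 * 0.99228591 = 0.68130350
S_0' = S_0 - PV(D) = 26.4000 - 0.68130350 = 25.71869650
d1 = (ln(S_0'/K) + (r + sigma^2/2)*T) / (sigma*sqrt(T)) = 0.41506246
d2 = d1 - sigma*sqrt(T) = 0.11100655
exp(-rT) = 0.97824024
N(d1) = 0.66095191; N(d2) = 0.54419442
C = S_0' * N(d1) - K * exp(-rT) * N(d2) = 25.71869650 * 0.66095191 - 24.2700 * 0.97824024 * 0.54419442 = 4.0786


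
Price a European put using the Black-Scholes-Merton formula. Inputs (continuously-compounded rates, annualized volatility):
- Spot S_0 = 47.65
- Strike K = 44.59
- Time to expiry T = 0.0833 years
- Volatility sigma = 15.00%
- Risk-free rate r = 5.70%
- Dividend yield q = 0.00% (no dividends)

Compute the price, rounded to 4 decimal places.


d1 = (ln(S/K) + (r - q + 0.5*sigma^2) * T) / (sigma * sqrt(T)) = 1.66444661
d2 = d1 - sigma * sqrt(T) = 1.62115400
exp(-rT) = 0.99526315; exp(-qT) = 1.00000000
P = K * exp(-rT) * N(-d2) - S_0 * exp(-qT) * N(-d1)
N(-d1) = 0.04801161; N(-d2) = 0.05249231
P = 44.5900 * 0.99526315 * 0.05249231 - 47.6500 * 1.00000000 * 0.04801161 = 0.0418

Answer: Price = 0.0418


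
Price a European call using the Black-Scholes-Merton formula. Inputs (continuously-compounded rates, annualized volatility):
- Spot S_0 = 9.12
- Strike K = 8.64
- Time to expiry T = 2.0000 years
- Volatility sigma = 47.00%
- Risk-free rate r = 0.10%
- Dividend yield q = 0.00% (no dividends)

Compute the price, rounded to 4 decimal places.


Answer: Price = 2.5664

Derivation:
d1 = (ln(S/K) + (r - q + 0.5*sigma^2) * T) / (sigma * sqrt(T)) = 0.41669234
d2 = d1 - sigma * sqrt(T) = -0.24798803
exp(-rT) = 0.99800200; exp(-qT) = 1.00000000
C = S_0 * exp(-qT) * N(d1) - K * exp(-rT) * N(d2)
N(d1) = 0.66154827; N(d2) = 0.40207183
C = 9.1200 * 1.00000000 * 0.66154827 - 8.6400 * 0.99800200 * 0.40207183 = 2.5664


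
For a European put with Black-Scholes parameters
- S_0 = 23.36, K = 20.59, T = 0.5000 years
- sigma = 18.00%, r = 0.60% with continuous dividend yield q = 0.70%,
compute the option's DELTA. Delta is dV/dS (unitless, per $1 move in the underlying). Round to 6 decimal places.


Answer: Delta = -0.146029

Derivation:
d1 = 1.0513863636; d2 = 0.9241071430
phi(d1) = 0.2295475283; exp(-qT) = 0.9965061179; exp(-rT) = 0.9970044955
N(-d1) = 0.1465405881
Delta = -exp(-qT) * N(-d1) = -0.9965061179 * 0.1465405881 = -0.146029


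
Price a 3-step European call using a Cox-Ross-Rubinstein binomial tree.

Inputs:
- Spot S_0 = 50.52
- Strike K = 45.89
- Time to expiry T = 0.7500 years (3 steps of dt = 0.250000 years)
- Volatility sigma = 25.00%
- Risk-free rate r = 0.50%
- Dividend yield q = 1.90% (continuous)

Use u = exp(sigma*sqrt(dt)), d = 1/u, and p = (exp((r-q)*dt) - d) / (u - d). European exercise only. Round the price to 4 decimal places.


dt = T/N = 0.250000
u = exp(sigma*sqrt(dt)) = 1.133148; d = 1/u = 0.882497
p = (exp((r-q)*dt) - d) / (u - d) = 0.454851
Discount per step: exp(-r*dt) = 0.998751
Stock lattice S(k, i) with i counting down-moves:
  k=0: S(0,0) = 50.5200
  k=1: S(1,0) = 57.2467; S(1,1) = 44.5837
  k=2: S(2,0) = 64.8690; S(2,1) = 50.5200; S(2,2) = 39.3450
  k=3: S(3,0) = 73.5062; S(3,1) = 57.2467; S(3,2) = 44.5837; S(3,3) = 34.7219
Terminal payoffs V(N, i) = max(S_T - K, 0):
  V(3,0) = 27.616166; V(3,1) = 11.356660; V(3,2) = 0.000000; V(3,3) = 0.000000
Backward induction: V(k, i) = exp(-r*dt) * [p * V(k+1, i) + (1-p) * V(k+1, i+1)].
  V(2,0) = exp(-r*dt) * [p*27.616166 + (1-p)*11.356660] = 18.728894
  V(2,1) = exp(-r*dt) * [p*11.356660 + (1-p)*0.000000] = 5.159140
  V(2,2) = exp(-r*dt) * [p*0.000000 + (1-p)*0.000000] = 0.000000
  V(1,0) = exp(-r*dt) * [p*18.728894 + (1-p)*5.159140] = 11.317206
  V(1,1) = exp(-r*dt) * [p*5.159140 + (1-p)*0.000000] = 2.343711
  V(0,0) = exp(-r*dt) * [p*11.317206 + (1-p)*2.343711] = 6.417291

Answer: Price = V(0,0) = 6.4173


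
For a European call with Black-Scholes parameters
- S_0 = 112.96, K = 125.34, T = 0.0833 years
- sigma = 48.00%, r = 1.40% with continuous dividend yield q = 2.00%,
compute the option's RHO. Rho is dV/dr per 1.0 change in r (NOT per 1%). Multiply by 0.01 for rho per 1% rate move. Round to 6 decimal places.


Answer: Rho = 2.138879

Derivation:
d1 = -0.6850181322; d2 = -0.8235544812
phi(d1) = 0.3155104568; exp(-qT) = 0.9983353870; exp(-rT) = 0.9988344797
N(d2) = 0.2050963744
Rho = K*T*exp(-rT)*N(d2) = 125.3400 * 0.0833 * 0.9988344797 * 0.2050963744 = 2.138879


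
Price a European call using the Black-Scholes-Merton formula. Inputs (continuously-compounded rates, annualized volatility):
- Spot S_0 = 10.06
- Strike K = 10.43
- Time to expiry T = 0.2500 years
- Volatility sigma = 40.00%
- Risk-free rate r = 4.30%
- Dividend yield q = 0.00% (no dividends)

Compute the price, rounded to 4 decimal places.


Answer: Price = 0.6889

Derivation:
d1 = (ln(S/K) + (r - q + 0.5*sigma^2) * T) / (sigma * sqrt(T)) = -0.02684552
d2 = d1 - sigma * sqrt(T) = -0.22684552
exp(-rT) = 0.98930757; exp(-qT) = 1.00000000
C = S_0 * exp(-qT) * N(d1) - K * exp(-rT) * N(d2)
N(d1) = 0.48929147; N(d2) = 0.41027193
C = 10.0600 * 1.00000000 * 0.48929147 - 10.4300 * 0.98930757 * 0.41027193 = 0.6889


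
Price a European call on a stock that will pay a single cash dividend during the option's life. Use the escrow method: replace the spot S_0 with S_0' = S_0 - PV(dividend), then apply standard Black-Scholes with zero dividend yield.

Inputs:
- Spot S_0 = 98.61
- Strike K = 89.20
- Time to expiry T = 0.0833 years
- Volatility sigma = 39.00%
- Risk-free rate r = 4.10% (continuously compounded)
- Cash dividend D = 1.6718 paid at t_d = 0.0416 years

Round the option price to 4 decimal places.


PV(D) = D * exp(-r * t_d) = 1.6718 * 0.99829585 = 1.66895101
S_0' = S_0 - PV(D) = 98.6100 - 1.66895101 = 96.94104899
d1 = (ln(S_0'/K) + (r + sigma^2/2)*T) / (sigma*sqrt(T)) = 0.82597397
d2 = d1 - sigma*sqrt(T) = 0.71341318
exp(-rT) = 0.99659053
N(d1) = 0.79559057; N(d2) = 0.76220494
C = S_0' * N(d1) - K * exp(-rT) * N(d2) = 96.94104899 * 0.79559057 - 89.2000 * 0.99659053 * 0.76220494 = 9.3685

Answer: Price = 9.3685


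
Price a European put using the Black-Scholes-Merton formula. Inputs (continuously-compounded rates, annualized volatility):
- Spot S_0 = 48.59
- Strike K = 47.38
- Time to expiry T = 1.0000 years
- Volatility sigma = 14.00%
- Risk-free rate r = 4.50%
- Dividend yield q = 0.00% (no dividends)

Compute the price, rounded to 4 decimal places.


Answer: Price = 1.2943

Derivation:
d1 = (ln(S/K) + (r - q + 0.5*sigma^2) * T) / (sigma * sqrt(T)) = 0.57155393
d2 = d1 - sigma * sqrt(T) = 0.43155393
exp(-rT) = 0.95599748; exp(-qT) = 1.00000000
P = K * exp(-rT) * N(-d2) - S_0 * exp(-qT) * N(-d1)
N(-d1) = 0.28381211; N(-d2) = 0.33303283
P = 47.3800 * 0.95599748 * 0.33303283 - 48.5900 * 1.00000000 * 0.28381211 = 1.2943


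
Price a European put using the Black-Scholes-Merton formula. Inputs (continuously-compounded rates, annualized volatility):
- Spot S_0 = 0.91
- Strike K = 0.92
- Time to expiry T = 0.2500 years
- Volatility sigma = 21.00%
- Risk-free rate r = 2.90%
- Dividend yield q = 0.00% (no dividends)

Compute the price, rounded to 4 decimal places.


Answer: Price = 0.0399

Derivation:
d1 = (ln(S/K) + (r - q + 0.5*sigma^2) * T) / (sigma * sqrt(T)) = 0.01746123
d2 = d1 - sigma * sqrt(T) = -0.08753877
exp(-rT) = 0.99277622; exp(-qT) = 1.00000000
P = K * exp(-rT) * N(-d2) - S_0 * exp(-qT) * N(-d1)
N(-d1) = 0.49303433; N(-d2) = 0.53487836
P = 0.9200 * 0.99277622 * 0.53487836 - 0.9100 * 1.00000000 * 0.49303433 = 0.0399


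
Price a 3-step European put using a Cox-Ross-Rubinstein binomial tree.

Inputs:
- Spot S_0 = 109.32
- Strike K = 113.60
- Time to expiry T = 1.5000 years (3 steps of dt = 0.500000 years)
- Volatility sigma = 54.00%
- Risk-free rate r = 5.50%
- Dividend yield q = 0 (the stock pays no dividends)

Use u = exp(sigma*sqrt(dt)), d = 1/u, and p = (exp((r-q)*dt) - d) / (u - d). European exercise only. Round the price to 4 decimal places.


dt = T/N = 0.500000
u = exp(sigma*sqrt(dt)) = 1.464974; d = 1/u = 0.682606
p = (exp((r-q)*dt) - d) / (u - d) = 0.441321
Discount per step: exp(-r*dt) = 0.972875
Stock lattice S(k, i) with i counting down-moves:
  k=0: S(0,0) = 109.3200
  k=1: S(1,0) = 160.1510; S(1,1) = 74.6225
  k=2: S(2,0) = 234.6171; S(2,1) = 109.3200; S(2,2) = 50.9377
  k=3: S(3,0) = 343.7080; S(3,1) = 160.1510; S(3,2) = 74.6225; S(3,3) = 34.7704
Terminal payoffs V(N, i) = max(K - S_T, 0):
  V(3,0) = 0.000000; V(3,1) = 0.000000; V(3,2) = 38.977528; V(3,3) = 78.829603
Backward induction: V(k, i) = exp(-r*dt) * [p * V(k+1, i) + (1-p) * V(k+1, i+1)].
  V(2,0) = exp(-r*dt) * [p*0.000000 + (1-p)*0.000000] = 0.000000
  V(2,1) = exp(-r*dt) * [p*0.000000 + (1-p)*38.977528] = 21.185240
  V(2,2) = exp(-r*dt) * [p*38.977528 + (1-p)*78.829603] = 59.580827
  V(1,0) = exp(-r*dt) * [p*0.000000 + (1-p)*21.185240] = 11.514696
  V(1,1) = exp(-r*dt) * [p*21.185240 + (1-p)*59.580827] = 41.479524
  V(0,0) = exp(-r*dt) * [p*11.514696 + (1-p)*41.479524] = 27.488973

Answer: Price = V(0,0) = 27.4890


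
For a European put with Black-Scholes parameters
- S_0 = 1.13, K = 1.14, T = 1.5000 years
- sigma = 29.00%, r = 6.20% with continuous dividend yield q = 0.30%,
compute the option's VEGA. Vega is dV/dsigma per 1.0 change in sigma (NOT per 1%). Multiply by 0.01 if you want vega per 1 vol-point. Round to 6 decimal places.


d1 = 0.4019538629; d2 = 0.0467778502
phi(d1) = 0.3679817306; exp(-qT) = 0.9955101098; exp(-rT) = 0.9111935003
Vega = S * exp(-qT) * phi(d1) * sqrt(T) = 1.1300 * 0.9955101098 * 0.3679817306 * 1.2247448714 = 0.506986

Answer: Vega = 0.506986


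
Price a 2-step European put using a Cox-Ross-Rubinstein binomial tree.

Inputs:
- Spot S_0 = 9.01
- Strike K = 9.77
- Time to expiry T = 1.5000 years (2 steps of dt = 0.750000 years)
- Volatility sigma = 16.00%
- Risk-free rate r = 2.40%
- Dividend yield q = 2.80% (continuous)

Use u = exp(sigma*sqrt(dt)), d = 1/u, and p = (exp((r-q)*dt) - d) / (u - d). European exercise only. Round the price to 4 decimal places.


Answer: Price = V(0,0) = 1.2073

Derivation:
dt = T/N = 0.750000
u = exp(sigma*sqrt(dt)) = 1.148623; d = 1/u = 0.870607
p = (exp((r-q)*dt) - d) / (u - d) = 0.454640
Discount per step: exp(-r*dt) = 0.982161
Stock lattice S(k, i) with i counting down-moves:
  k=0: S(0,0) = 9.0100
  k=1: S(1,0) = 10.3491; S(1,1) = 7.8442
  k=2: S(2,0) = 11.8872; S(2,1) = 9.0100; S(2,2) = 6.8292
Terminal payoffs V(N, i) = max(K - S_T, 0):
  V(2,0) = 0.000000; V(2,1) = 0.760000; V(2,2) = 2.940804
Backward induction: V(k, i) = exp(-r*dt) * [p * V(k+1, i) + (1-p) * V(k+1, i+1)].
  V(1,0) = exp(-r*dt) * [p*0.000000 + (1-p)*0.760000] = 0.407080
  V(1,1) = exp(-r*dt) * [p*0.760000 + (1-p)*2.940804] = 1.914550
  V(0,0) = exp(-r*dt) * [p*0.407080 + (1-p)*1.914550] = 1.207267


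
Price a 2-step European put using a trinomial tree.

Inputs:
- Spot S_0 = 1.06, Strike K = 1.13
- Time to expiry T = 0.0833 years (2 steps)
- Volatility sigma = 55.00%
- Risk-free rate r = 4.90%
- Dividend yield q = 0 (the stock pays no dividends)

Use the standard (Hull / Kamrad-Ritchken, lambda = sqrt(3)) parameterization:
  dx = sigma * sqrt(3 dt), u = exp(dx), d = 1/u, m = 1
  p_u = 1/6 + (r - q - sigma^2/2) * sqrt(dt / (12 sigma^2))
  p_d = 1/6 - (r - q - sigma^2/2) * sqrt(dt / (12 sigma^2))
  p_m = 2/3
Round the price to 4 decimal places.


dt = T/N = 0.041650; dx = sigma*sqrt(3*dt) = 0.194415
u = exp(dx) = 1.214601; d = 1/u = 0.823316
p_u = 0.155714, p_m = 0.666667, p_d = 0.177619
Discount per step: exp(-r*dt) = 0.997961
Stock lattice S(k, j) with j the centered position index:
  k=0: S(0,+0) = 1.0600
  k=1: S(1,-1) = 0.8727; S(1,+0) = 1.0600; S(1,+1) = 1.2875
  k=2: S(2,-2) = 0.7185; S(2,-1) = 0.8727; S(2,+0) = 1.0600; S(2,+1) = 1.2875; S(2,+2) = 1.5638
Terminal payoffs V(N, j) = max(K - S_T, 0):
  V(2,-2) = 0.411480; V(2,-1) = 0.257285; V(2,+0) = 0.070000; V(2,+1) = 0.000000; V(2,+2) = 0.000000
Backward induction: V(k, j) = exp(-r*dt) * [p_u * V(k+1, j+1) + p_m * V(k+1, j) + p_d * V(k+1, j-1)]
  V(1,-1) = exp(-r*dt) * [p_u*0.070000 + p_m*0.257285 + p_d*0.411480] = 0.254989
  V(1,+0) = exp(-r*dt) * [p_u*0.000000 + p_m*0.070000 + p_d*0.257285] = 0.092177
  V(1,+1) = exp(-r*dt) * [p_u*0.000000 + p_m*0.000000 + p_d*0.070000] = 0.012408
  V(0,+0) = exp(-r*dt) * [p_u*0.012408 + p_m*0.092177 + p_d*0.254989] = 0.108453

Answer: Price = V(0,0) = 0.1085


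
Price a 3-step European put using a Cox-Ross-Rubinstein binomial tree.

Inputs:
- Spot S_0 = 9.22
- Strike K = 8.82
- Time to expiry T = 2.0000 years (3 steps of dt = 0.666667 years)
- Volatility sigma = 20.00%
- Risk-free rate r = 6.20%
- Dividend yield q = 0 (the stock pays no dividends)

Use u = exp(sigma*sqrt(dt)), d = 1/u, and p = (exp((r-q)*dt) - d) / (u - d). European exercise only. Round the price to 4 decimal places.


Answer: Price = V(0,0) = 0.4578

Derivation:
dt = T/N = 0.666667
u = exp(sigma*sqrt(dt)) = 1.177389; d = 1/u = 0.849337
p = (exp((r-q)*dt) - d) / (u - d) = 0.587902
Discount per step: exp(-r*dt) = 0.959509
Stock lattice S(k, i) with i counting down-moves:
  k=0: S(0,0) = 9.2200
  k=1: S(1,0) = 10.8555; S(1,1) = 7.8309
  k=2: S(2,0) = 12.7812; S(2,1) = 9.2200; S(2,2) = 6.6511
  k=3: S(3,0) = 15.0484; S(3,1) = 10.8555; S(3,2) = 7.8309; S(3,3) = 5.6490
Terminal payoffs V(N, i) = max(K - S_T, 0):
  V(3,0) = 0.000000; V(3,1) = 0.000000; V(3,2) = 0.989114; V(3,3) = 3.171008
Backward induction: V(k, i) = exp(-r*dt) * [p * V(k+1, i) + (1-p) * V(k+1, i+1)].
  V(2,0) = exp(-r*dt) * [p*0.000000 + (1-p)*0.000000] = 0.000000
  V(2,1) = exp(-r*dt) * [p*0.000000 + (1-p)*0.989114] = 0.391107
  V(2,2) = exp(-r*dt) * [p*0.989114 + (1-p)*3.171008] = 1.811810
  V(1,0) = exp(-r*dt) * [p*0.000000 + (1-p)*0.391107] = 0.154648
  V(1,1) = exp(-r*dt) * [p*0.391107 + (1-p)*1.811810] = 0.937034
  V(0,0) = exp(-r*dt) * [p*0.154648 + (1-p)*0.937034] = 0.457751


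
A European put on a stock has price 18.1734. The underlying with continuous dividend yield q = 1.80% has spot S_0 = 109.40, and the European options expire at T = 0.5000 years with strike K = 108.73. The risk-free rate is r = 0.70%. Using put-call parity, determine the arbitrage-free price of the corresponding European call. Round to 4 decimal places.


Put-call parity: C - P = S_0 * exp(-qT) - K * exp(-rT).
S_0 * exp(-qT) = 109.4000 * 0.99104038 = 108.41981744
K * exp(-rT) = 108.7300 * 0.99650612 = 108.35011019
C = P + S*exp(-qT) - K*exp(-rT)
C = 18.1734 + 108.41981744 - 108.35011019 = 18.2431

Answer: Call price = 18.2431


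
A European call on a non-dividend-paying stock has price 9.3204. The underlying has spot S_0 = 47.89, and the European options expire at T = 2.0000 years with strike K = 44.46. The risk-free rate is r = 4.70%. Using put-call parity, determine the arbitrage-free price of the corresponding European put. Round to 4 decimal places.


Put-call parity: C - P = S_0 * exp(-qT) - K * exp(-rT).
S_0 * exp(-qT) = 47.8900 * 1.00000000 = 47.89000000
K * exp(-rT) = 44.4600 * 0.91028276 = 40.47117161
P = C - S*exp(-qT) + K*exp(-rT)
P = 9.3204 - 47.89000000 + 40.47117161 = 1.9016

Answer: Put price = 1.9016


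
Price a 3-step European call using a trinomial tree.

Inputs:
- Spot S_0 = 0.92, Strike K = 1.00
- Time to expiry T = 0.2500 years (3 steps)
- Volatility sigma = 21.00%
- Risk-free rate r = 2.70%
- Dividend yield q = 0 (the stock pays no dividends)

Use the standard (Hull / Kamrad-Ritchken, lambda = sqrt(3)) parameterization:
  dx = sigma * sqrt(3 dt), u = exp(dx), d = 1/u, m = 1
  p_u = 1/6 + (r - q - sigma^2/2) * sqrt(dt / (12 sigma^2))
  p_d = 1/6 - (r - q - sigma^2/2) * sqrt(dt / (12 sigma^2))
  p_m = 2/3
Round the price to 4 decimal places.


dt = T/N = 0.083333; dx = sigma*sqrt(3*dt) = 0.105000
u = exp(dx) = 1.110711; d = 1/u = 0.900325
p_u = 0.168631, p_m = 0.666667, p_d = 0.164702
Discount per step: exp(-r*dt) = 0.997753
Stock lattice S(k, j) with j the centered position index:
  k=0: S(0,+0) = 0.9200
  k=1: S(1,-1) = 0.8283; S(1,+0) = 0.9200; S(1,+1) = 1.0219
  k=2: S(2,-2) = 0.7457; S(2,-1) = 0.8283; S(2,+0) = 0.9200; S(2,+1) = 1.0219; S(2,+2) = 1.1350
  k=3: S(3,-3) = 0.6714; S(3,-2) = 0.7457; S(3,-1) = 0.8283; S(3,+0) = 0.9200; S(3,+1) = 1.0219; S(3,+2) = 1.1350; S(3,+3) = 1.2606
Terminal payoffs V(N, j) = max(S_T - K, 0):
  V(3,-3) = 0.000000; V(3,-2) = 0.000000; V(3,-1) = 0.000000; V(3,+0) = 0.000000; V(3,+1) = 0.021854; V(3,+2) = 0.134984; V(3,+3) = 0.260639
Backward induction: V(k, j) = exp(-r*dt) * [p_u * V(k+1, j+1) + p_m * V(k+1, j) + p_d * V(k+1, j-1)]
  V(2,-2) = exp(-r*dt) * [p_u*0.000000 + p_m*0.000000 + p_d*0.000000] = 0.000000
  V(2,-1) = exp(-r*dt) * [p_u*0.000000 + p_m*0.000000 + p_d*0.000000] = 0.000000
  V(2,+0) = exp(-r*dt) * [p_u*0.021854 + p_m*0.000000 + p_d*0.000000] = 0.003677
  V(2,+1) = exp(-r*dt) * [p_u*0.134984 + p_m*0.021854 + p_d*0.000000] = 0.037248
  V(2,+2) = exp(-r*dt) * [p_u*0.260639 + p_m*0.134984 + p_d*0.021854] = 0.137231
  V(1,-1) = exp(-r*dt) * [p_u*0.003677 + p_m*0.000000 + p_d*0.000000] = 0.000619
  V(1,+0) = exp(-r*dt) * [p_u*0.037248 + p_m*0.003677 + p_d*0.000000] = 0.008713
  V(1,+1) = exp(-r*dt) * [p_u*0.137231 + p_m*0.037248 + p_d*0.003677] = 0.048470
  V(0,+0) = exp(-r*dt) * [p_u*0.048470 + p_m*0.008713 + p_d*0.000619] = 0.014052

Answer: Price = V(0,0) = 0.0141


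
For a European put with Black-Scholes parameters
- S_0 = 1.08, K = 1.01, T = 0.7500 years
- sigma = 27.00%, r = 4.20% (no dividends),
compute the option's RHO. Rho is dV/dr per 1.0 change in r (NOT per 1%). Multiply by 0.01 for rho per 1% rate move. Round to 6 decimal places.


Answer: Rho = -0.279231

Derivation:
d1 = 0.5382110969; d2 = 0.3043842379
phi(d1) = 0.3451507069; exp(-qT) = 1.0000000000; exp(-rT) = 0.9689909565
N(-d2) = 0.3804175874
Rho = -K*T*exp(-rT)*N(-d2) = -1.0100 * 0.7500 * 0.9689909565 * 0.3804175874 = -0.279231


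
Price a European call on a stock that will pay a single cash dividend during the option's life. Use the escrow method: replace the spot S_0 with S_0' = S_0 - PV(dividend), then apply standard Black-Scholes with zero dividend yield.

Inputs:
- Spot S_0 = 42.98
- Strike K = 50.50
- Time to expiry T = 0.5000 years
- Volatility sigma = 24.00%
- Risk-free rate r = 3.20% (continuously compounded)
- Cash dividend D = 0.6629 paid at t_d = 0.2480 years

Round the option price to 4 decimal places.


Answer: Price = 0.7154

Derivation:
PV(D) = D * exp(-r * t_d) = 0.6629 * 0.99209541 = 0.65766005
S_0' = S_0 - PV(D) = 42.9800 - 0.65766005 = 42.32233995
d1 = (ln(S_0'/K) + (r + sigma^2/2)*T) / (sigma*sqrt(T)) = -0.86183505
d2 = d1 - sigma*sqrt(T) = -1.03154068
exp(-rT) = 0.98412732
N(d1) = 0.19438915; N(d2) = 0.15114367
C = S_0' * N(d1) - K * exp(-rT) * N(d2) = 42.32233995 * 0.19438915 - 50.5000 * 0.98412732 * 0.15114367 = 0.7154


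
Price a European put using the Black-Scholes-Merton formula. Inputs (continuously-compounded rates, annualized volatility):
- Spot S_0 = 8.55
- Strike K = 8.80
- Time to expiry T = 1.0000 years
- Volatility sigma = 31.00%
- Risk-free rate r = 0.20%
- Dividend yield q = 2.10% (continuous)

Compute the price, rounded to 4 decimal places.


Answer: Price = 1.2740

Derivation:
d1 = (ln(S/K) + (r - q + 0.5*sigma^2) * T) / (sigma * sqrt(T)) = 0.00074052
d2 = d1 - sigma * sqrt(T) = -0.30925948
exp(-rT) = 0.99800200; exp(-qT) = 0.97921896
P = K * exp(-rT) * N(-d2) - S_0 * exp(-qT) * N(-d1)
N(-d1) = 0.49970457; N(-d2) = 0.62143792
P = 8.8000 * 0.99800200 * 0.62143792 - 8.5500 * 0.97921896 * 0.49970457 = 1.2740


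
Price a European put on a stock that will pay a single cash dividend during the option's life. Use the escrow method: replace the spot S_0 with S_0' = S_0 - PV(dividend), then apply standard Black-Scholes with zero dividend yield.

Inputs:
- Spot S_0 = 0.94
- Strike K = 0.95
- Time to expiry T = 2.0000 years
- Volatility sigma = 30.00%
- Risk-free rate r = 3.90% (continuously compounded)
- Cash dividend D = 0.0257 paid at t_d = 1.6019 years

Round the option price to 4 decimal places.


PV(D) = D * exp(-r * t_d) = 0.0257 * 0.93943739 = 0.02414354
S_0' = S_0 - PV(D) = 0.9400 - 0.02414354 = 0.91585646
d1 = (ln(S_0'/K) + (r + sigma^2/2)*T) / (sigma*sqrt(T)) = 0.30970726
d2 = d1 - sigma*sqrt(T) = -0.11455681
exp(-rT) = 0.92496443
N(-d1) = 0.37839179; N(-d2) = 0.54560179
P = K * exp(-rT) * N(-d2) - S_0' * N(-d1) = 0.9500 * 0.92496443 * 0.54560179 - 0.91585646 * 0.37839179 = 0.1329

Answer: Price = 0.1329


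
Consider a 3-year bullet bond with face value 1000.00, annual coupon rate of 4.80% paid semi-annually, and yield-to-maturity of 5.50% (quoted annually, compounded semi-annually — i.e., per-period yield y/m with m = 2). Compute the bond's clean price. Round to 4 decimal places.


Coupon per period c = face * coupon_rate / m = 24.000000
Periods per year m = 2; per-period yield y/m = 0.027500
Number of cashflows N = 6
Cashflows (t years, CF_t, discount factor 1/(1+y/m)^(m*t), PV):
  t = 0.5000: CF_t = 24.000000, DF = 0.973236, PV = 23.357664
  t = 1.0000: CF_t = 24.000000, DF = 0.947188, PV = 22.732520
  t = 1.5000: CF_t = 24.000000, DF = 0.921838, PV = 22.124107
  t = 2.0000: CF_t = 24.000000, DF = 0.897166, PV = 21.531978
  t = 2.5000: CF_t = 24.000000, DF = 0.873154, PV = 20.955696
  t = 3.0000: CF_t = 1024.000000, DF = 0.849785, PV = 870.179752
Price P = sum_t PV_t = 980.881716

Answer: Price = 980.8817


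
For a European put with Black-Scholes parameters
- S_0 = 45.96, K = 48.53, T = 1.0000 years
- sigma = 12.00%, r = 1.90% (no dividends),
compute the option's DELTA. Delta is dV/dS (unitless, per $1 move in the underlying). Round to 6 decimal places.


d1 = -0.2350892536; d2 = -0.3550892536
phi(d1) = 0.3880690420; exp(-qT) = 1.0000000000; exp(-rT) = 0.9811793622
N(-d1) = 0.5929302703
Delta = -exp(-qT) * N(-d1) = -1.0000000000 * 0.5929302703 = -0.592930

Answer: Delta = -0.592930


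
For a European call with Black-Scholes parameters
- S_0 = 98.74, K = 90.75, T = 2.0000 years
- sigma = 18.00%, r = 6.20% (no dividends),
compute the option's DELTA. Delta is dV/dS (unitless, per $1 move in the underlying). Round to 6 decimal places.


Answer: Delta = 0.827895

Derivation:
d1 = 0.9458796908; d2 = 0.6913212496
phi(d1) = 0.2550533021; exp(-qT) = 1.0000000000; exp(-rT) = 0.8833798409
N(d1) = 0.8278950234
Delta = exp(-qT) * N(d1) = 1.0000000000 * 0.8278950234 = 0.827895


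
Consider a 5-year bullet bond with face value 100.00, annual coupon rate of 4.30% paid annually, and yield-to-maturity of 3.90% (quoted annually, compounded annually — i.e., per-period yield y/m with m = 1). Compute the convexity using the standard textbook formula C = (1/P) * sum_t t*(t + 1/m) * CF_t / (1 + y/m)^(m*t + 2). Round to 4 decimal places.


Coupon per period c = face * coupon_rate / m = 4.300000
Periods per year m = 1; per-period yield y/m = 0.039000
Number of cashflows N = 5
Cashflows (t years, CF_t, discount factor 1/(1+y/m)^(m*t), PV):
  t = 1.0000: CF_t = 4.300000, DF = 0.962464, PV = 4.138595
  t = 2.0000: CF_t = 4.300000, DF = 0.926337, PV = 3.983248
  t = 3.0000: CF_t = 4.300000, DF = 0.891566, PV = 3.833733
  t = 4.0000: CF_t = 4.300000, DF = 0.858100, PV = 3.689829
  t = 5.0000: CF_t = 104.300000, DF = 0.825890, PV = 86.140338
Price P = sum_t PV_t = 101.785743
Convexity numerator sum_t t*(t + 1/m) * CF_t / (1+y/m)^(m*t + 2):
  t = 1.0000: term = 7.667465
  t = 2.0000: term = 22.138975
  t = 3.0000: term = 42.615929
  t = 4.0000: term = 68.360490
  t = 5.0000: term = 2393.848878
Convexity = (1/P) * sum = 2534.631738 / 101.785743 = 24.901638

Answer: Convexity = 24.9016


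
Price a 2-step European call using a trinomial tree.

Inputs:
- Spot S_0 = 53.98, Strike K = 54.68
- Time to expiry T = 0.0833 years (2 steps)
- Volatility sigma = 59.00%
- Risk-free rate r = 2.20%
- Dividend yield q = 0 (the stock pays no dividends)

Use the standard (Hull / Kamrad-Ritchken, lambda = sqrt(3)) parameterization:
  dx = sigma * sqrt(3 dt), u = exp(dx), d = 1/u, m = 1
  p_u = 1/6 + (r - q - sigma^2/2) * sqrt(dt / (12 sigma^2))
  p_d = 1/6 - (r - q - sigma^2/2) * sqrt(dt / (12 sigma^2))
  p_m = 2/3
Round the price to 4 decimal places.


dt = T/N = 0.041650; dx = sigma*sqrt(3*dt) = 0.208555
u = exp(dx) = 1.231896; d = 1/u = 0.811757
p_u = 0.151484, p_m = 0.666667, p_d = 0.181849
Discount per step: exp(-r*dt) = 0.999084
Stock lattice S(k, j) with j the centered position index:
  k=0: S(0,+0) = 53.9800
  k=1: S(1,-1) = 43.8186; S(1,+0) = 53.9800; S(1,+1) = 66.4978
  k=2: S(2,-2) = 35.5701; S(2,-1) = 43.8186; S(2,+0) = 53.9800; S(2,+1) = 66.4978; S(2,+2) = 81.9184
Terminal payoffs V(N, j) = max(S_T - K, 0):
  V(2,-2) = 0.000000; V(2,-1) = 0.000000; V(2,+0) = 0.000000; V(2,+1) = 11.817768; V(2,+2) = 27.238362
Backward induction: V(k, j) = exp(-r*dt) * [p_u * V(k+1, j+1) + p_m * V(k+1, j) + p_d * V(k+1, j-1)]
  V(1,-1) = exp(-r*dt) * [p_u*0.000000 + p_m*0.000000 + p_d*0.000000] = 0.000000
  V(1,+0) = exp(-r*dt) * [p_u*11.817768 + p_m*0.000000 + p_d*0.000000] = 1.788562
  V(1,+1) = exp(-r*dt) * [p_u*27.238362 + p_m*11.817768 + p_d*0.000000] = 11.993690
  V(0,+0) = exp(-r*dt) * [p_u*11.993690 + p_m*1.788562 + p_d*0.000000] = 3.006469

Answer: Price = V(0,0) = 3.0065
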